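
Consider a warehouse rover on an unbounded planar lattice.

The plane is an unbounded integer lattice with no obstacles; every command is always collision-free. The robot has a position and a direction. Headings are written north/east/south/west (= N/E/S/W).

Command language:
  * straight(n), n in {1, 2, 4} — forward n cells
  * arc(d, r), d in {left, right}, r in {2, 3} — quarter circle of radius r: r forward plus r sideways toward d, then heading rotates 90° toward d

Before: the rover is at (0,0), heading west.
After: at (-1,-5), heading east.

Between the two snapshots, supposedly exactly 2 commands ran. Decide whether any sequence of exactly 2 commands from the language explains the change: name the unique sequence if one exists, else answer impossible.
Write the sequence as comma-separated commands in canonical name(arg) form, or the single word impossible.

arc(left, 3), arc(left, 2)

key: cell and facing (now E) both changed — the 2 commands mix motion and turning
start: at (0,0), heading west
[1] after arc(left, 3): at (-3,-3), heading south
[2] after arc(left, 2): at (-1,-5), heading east
no rival 2-sequence matches.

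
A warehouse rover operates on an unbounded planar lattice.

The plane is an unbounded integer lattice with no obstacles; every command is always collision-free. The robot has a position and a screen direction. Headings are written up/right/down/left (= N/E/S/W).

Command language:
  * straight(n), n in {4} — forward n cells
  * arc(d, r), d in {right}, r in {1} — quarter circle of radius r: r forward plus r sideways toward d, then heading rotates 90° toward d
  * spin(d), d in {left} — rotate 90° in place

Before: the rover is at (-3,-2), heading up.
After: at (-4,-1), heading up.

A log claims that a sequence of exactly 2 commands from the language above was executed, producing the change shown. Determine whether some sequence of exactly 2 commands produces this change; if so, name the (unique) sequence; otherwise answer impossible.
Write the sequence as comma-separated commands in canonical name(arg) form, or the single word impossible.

spin(left), arc(right, 1)

key: heading stays N — rotations cancel among the 2 commands
from: at (-3,-2), heading up
1. spin(left) → at (-3,-2), heading left
2. arc(right, 1) → at (-4,-1), heading up
no other 2-command option fits: unique.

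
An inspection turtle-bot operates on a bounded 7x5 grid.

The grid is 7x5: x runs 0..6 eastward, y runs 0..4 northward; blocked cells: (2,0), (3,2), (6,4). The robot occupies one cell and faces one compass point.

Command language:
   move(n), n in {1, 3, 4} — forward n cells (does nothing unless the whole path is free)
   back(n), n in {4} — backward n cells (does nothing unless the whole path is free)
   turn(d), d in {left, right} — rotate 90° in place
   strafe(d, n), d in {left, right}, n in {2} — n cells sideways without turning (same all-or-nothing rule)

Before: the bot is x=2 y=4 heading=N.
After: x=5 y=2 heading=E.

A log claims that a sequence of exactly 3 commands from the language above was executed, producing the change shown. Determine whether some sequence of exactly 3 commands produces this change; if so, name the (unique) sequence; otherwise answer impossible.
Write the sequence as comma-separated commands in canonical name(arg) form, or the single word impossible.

turn(right), move(3), strafe(right, 2)

key: position moved to (5,2) AND the heading swung to E — translation plus rotation needed
begin: x=2 y=4 heading=N
1. turn(right) → x=2 y=4 heading=E
2. move(3) → x=5 y=4 heading=E
3. strafe(right, 2) → x=5 y=2 heading=E
no rival 3-sequence matches.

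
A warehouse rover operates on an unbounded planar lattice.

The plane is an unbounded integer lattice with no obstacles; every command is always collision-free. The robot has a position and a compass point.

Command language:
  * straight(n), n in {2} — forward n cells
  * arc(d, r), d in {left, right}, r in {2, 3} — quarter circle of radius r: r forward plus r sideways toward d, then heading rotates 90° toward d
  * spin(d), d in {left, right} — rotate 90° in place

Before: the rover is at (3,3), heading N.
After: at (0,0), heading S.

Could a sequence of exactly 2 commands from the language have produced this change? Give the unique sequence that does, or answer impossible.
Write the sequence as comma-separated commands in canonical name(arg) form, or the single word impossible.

key: order matters: swapping spin(left) and arc(left, 3) lands elsewhere
start: at (3,3), heading N
[1] after spin(left): at (3,3), heading W
[2] after arc(left, 3): at (0,0), heading S
no other 2-command option fits: unique.

spin(left), arc(left, 3)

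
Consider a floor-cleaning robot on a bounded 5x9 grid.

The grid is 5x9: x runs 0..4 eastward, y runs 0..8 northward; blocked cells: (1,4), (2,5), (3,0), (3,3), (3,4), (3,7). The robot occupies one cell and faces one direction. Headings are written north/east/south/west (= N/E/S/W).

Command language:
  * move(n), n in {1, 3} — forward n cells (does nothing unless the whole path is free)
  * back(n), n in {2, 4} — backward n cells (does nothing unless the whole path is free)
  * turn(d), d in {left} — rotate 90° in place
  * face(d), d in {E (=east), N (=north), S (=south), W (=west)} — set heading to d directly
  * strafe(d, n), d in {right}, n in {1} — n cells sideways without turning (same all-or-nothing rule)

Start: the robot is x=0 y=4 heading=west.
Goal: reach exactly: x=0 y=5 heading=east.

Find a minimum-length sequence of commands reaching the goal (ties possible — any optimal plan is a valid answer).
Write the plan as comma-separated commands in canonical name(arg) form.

initial: x=0 y=4 heading=west
t=1 strafe(right, 1) ⇒ x=0 y=5 heading=west
t=2 face(E) ⇒ x=0 y=5 heading=east
minimal: 2 command(s), checked below 2.

strafe(right, 1), face(E)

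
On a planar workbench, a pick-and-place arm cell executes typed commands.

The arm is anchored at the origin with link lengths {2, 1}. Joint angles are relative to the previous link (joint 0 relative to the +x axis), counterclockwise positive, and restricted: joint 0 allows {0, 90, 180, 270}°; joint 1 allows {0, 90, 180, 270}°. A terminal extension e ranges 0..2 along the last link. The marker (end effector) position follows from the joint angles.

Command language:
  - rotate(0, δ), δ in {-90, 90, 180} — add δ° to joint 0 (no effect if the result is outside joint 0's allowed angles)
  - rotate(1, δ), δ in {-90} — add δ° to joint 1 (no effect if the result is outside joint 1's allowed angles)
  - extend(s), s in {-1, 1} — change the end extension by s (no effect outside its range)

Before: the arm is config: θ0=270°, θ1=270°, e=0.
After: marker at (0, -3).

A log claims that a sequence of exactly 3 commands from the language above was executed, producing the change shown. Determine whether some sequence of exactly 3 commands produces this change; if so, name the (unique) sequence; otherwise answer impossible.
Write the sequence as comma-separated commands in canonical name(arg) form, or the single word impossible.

rotate(1, -90), rotate(1, -90), rotate(1, -90)

begin: config: θ0=270°, θ1=270°, e=0
step 1 (rotate(1, -90)): config: θ0=270°, θ1=180°, e=0
step 2 (rotate(1, -90)): config: θ0=270°, θ1=90°, e=0
step 3 (rotate(1, -90)): config: θ0=270°, θ1=0°, e=0
no other 3-command option fits: unique.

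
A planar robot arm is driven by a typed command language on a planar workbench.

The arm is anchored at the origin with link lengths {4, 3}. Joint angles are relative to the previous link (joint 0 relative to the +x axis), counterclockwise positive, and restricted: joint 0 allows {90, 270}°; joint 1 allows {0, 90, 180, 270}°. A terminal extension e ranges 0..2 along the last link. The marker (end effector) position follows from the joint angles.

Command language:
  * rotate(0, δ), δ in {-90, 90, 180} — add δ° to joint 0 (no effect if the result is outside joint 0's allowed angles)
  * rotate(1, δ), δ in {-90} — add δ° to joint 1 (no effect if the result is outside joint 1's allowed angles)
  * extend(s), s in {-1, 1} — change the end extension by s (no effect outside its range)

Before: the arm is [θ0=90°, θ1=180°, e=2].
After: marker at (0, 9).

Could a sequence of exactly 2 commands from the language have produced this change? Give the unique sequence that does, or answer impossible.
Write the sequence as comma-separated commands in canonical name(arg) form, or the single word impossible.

rotate(1, -90), rotate(1, -90)

begin: [θ0=90°, θ1=180°, e=2]
step 1 (rotate(1, -90)): [θ0=90°, θ1=90°, e=2]
step 2 (rotate(1, -90)): [θ0=90°, θ1=0°, e=2]
no rival 2-sequence matches.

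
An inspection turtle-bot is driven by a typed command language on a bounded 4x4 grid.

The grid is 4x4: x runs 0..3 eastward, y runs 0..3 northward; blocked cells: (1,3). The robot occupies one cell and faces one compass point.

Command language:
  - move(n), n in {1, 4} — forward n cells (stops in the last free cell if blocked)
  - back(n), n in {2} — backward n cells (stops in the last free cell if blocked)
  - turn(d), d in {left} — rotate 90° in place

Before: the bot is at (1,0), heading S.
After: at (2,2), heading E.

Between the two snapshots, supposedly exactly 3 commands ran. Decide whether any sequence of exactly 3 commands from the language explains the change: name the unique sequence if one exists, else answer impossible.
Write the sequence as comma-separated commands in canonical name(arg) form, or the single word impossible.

back(2), turn(left), move(1)

key: order matters: swapping back(2) and move(1) lands elsewhere
from: at (1,0), heading S
step 1 (back(2)): at (1,2), heading S
step 2 (turn(left)): at (1,2), heading E
step 3 (move(1)): at (2,2), heading E
no other 3-command option fits: unique.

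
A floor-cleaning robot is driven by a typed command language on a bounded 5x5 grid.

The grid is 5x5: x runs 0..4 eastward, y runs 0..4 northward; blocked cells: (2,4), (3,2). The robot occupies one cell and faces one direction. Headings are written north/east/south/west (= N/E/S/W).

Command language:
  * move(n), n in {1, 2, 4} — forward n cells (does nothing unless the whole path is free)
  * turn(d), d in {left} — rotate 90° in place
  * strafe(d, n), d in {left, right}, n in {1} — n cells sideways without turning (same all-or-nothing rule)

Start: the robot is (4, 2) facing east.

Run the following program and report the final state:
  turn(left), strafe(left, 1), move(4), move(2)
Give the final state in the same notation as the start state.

start: (4, 2) facing east
t=1 turn(left) ⇒ (4, 2) facing north
t=2 strafe(left, 1) ⇒ (4, 2) facing north
t=3 move(4) ⇒ (4, 2) facing north
t=4 move(2) ⇒ (4, 4) facing north

(4, 4) facing north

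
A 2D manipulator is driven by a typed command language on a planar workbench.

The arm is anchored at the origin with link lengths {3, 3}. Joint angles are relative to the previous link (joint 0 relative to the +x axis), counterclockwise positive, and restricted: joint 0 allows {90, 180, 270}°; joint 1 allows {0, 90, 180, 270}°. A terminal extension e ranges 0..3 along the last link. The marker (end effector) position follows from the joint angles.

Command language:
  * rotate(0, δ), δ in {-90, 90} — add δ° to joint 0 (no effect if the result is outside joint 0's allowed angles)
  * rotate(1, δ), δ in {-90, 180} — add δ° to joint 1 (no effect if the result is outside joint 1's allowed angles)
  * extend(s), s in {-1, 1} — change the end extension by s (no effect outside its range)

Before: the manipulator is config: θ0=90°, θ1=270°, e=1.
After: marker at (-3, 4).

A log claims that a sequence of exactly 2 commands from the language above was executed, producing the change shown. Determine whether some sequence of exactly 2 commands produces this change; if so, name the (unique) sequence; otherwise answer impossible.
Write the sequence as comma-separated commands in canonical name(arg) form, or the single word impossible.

rotate(0, -90), rotate(0, 90)

key: order matters: swapping rotate(0, -90) and rotate(0, 90) lands elsewhere
initial: config: θ0=90°, θ1=270°, e=1
step 1 (rotate(0, -90)): config: θ0=90°, θ1=270°, e=1
step 2 (rotate(0, 90)): config: θ0=180°, θ1=270°, e=1
uniquely the one of 36 2-step routes that fits.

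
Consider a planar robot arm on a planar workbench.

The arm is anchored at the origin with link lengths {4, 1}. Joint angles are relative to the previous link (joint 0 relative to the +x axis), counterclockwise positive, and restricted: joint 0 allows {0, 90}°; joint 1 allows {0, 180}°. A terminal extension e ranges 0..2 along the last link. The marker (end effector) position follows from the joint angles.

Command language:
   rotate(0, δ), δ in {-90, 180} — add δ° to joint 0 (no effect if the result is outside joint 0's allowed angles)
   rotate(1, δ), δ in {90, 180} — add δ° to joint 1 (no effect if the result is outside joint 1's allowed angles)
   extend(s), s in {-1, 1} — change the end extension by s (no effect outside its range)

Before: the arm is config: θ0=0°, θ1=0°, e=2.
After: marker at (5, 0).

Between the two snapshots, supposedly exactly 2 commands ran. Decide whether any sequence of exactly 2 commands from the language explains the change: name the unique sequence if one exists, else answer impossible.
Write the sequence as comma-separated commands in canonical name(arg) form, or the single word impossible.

extend(-1), extend(-1)

begin: config: θ0=0°, θ1=0°, e=2
t=1 extend(-1) ⇒ config: θ0=0°, θ1=0°, e=1
t=2 extend(-1) ⇒ config: θ0=0°, θ1=0°, e=0
uniquely the one of 36 2-step routes that fits.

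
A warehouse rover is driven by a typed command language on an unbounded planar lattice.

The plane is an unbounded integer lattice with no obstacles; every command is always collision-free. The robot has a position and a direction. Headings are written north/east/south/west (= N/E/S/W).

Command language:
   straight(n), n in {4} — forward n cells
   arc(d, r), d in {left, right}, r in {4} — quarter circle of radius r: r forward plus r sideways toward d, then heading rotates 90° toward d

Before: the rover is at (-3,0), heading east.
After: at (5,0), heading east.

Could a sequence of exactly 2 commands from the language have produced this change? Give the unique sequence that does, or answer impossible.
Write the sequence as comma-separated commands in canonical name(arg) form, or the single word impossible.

key: still facing E at the end — nothing in the sequence rotates
start: at (-3,0), heading east
t=1 straight(4) ⇒ at (1,0), heading east
t=2 straight(4) ⇒ at (5,0), heading east
uniquely the one of 9 2-step routes that fits.

straight(4), straight(4)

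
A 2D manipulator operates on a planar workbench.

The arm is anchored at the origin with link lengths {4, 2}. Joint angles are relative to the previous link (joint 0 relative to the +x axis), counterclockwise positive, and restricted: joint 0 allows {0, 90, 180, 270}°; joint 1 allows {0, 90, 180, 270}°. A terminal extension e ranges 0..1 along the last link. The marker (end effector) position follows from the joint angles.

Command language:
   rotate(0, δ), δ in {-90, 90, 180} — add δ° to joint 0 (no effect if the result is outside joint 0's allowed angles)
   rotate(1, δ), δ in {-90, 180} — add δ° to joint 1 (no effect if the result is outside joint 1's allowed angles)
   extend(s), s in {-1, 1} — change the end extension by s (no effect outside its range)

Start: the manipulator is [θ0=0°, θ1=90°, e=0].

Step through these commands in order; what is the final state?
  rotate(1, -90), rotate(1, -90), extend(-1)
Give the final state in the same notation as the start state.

start: [θ0=0°, θ1=90°, e=0]
step 1 (rotate(1, -90)): [θ0=0°, θ1=0°, e=0]
step 2 (rotate(1, -90)): [θ0=0°, θ1=270°, e=0]
step 3 (extend(-1)): [θ0=0°, θ1=270°, e=0]

[θ0=0°, θ1=270°, e=0]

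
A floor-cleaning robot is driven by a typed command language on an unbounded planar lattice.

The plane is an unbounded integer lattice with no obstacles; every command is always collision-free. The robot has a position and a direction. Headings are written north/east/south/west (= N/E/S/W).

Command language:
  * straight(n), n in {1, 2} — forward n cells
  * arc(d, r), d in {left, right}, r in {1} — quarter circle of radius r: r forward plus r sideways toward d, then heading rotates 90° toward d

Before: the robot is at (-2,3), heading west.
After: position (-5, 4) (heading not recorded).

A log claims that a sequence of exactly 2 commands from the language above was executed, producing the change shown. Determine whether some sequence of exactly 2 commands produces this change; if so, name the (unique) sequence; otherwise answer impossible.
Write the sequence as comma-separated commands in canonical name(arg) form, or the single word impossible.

straight(2), arc(right, 1)

key: running arc(right, 1) before straight(2) would end elsewhere — order is forced
start: at (-2,3), heading west
t=1 straight(2) ⇒ at (-4,3), heading west
t=2 arc(right, 1) ⇒ at (-5,4), heading north
no rival 2-sequence matches.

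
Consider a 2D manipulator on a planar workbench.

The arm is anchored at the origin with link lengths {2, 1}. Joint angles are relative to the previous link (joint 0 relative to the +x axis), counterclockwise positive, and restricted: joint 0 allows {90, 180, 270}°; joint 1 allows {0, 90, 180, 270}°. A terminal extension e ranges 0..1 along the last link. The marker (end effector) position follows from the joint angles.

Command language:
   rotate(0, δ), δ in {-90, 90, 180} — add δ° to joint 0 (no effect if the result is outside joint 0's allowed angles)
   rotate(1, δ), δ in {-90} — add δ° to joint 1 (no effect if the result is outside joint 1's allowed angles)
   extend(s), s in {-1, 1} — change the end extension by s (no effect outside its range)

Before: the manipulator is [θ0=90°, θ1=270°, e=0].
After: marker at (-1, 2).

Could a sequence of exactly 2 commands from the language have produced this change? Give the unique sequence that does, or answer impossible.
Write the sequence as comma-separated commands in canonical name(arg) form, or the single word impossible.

from: [θ0=90°, θ1=270°, e=0]
1. rotate(1, -90) → [θ0=90°, θ1=180°, e=0]
2. rotate(1, -90) → [θ0=90°, θ1=90°, e=0]
all 36 alternatives checked — unique.

rotate(1, -90), rotate(1, -90)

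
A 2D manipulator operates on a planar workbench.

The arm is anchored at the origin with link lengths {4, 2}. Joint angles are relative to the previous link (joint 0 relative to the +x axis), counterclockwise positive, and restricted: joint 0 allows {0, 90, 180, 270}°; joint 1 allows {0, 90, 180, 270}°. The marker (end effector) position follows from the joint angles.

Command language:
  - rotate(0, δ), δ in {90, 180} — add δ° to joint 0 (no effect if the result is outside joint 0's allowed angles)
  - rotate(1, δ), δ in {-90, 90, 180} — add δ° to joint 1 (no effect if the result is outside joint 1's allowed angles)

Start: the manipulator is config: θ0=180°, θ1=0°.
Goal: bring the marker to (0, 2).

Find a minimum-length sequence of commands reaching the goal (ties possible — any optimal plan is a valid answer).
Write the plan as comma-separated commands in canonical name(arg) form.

rotate(1, 180), rotate(0, 90), rotate(0, 180)

start: config: θ0=180°, θ1=0°
1. rotate(1, 180) → config: θ0=180°, θ1=180°
2. rotate(0, 90) → config: θ0=270°, θ1=180°
3. rotate(0, 180) → config: θ0=90°, θ1=180°
nothing shorter than 3 reaches the goal.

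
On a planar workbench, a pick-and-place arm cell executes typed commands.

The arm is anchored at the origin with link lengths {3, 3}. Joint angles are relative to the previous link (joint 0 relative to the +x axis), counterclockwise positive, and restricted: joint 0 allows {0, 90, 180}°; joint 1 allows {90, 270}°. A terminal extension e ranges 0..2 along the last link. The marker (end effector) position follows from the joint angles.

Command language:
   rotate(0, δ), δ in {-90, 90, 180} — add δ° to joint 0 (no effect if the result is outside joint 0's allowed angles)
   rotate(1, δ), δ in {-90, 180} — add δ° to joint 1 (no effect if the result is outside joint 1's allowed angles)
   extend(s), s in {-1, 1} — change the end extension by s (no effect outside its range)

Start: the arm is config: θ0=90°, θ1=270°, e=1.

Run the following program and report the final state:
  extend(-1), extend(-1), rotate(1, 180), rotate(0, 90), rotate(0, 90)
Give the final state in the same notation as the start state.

config: θ0=180°, θ1=90°, e=0

begin: config: θ0=90°, θ1=270°, e=1
[1] after extend(-1): config: θ0=90°, θ1=270°, e=0
[2] after extend(-1): config: θ0=90°, θ1=270°, e=0
[3] after rotate(1, 180): config: θ0=90°, θ1=90°, e=0
[4] after rotate(0, 90): config: θ0=180°, θ1=90°, e=0
[5] after rotate(0, 90): config: θ0=180°, θ1=90°, e=0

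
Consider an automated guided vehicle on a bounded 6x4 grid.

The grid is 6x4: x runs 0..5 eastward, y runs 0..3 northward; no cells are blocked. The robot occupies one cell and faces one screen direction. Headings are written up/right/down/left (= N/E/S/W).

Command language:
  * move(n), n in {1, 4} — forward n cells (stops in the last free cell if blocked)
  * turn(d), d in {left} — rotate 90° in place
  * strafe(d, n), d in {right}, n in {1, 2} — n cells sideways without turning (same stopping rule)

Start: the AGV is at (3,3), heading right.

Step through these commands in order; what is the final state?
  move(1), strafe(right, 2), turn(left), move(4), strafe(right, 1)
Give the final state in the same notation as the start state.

t0: at (3,3), heading right
step 1 (move(1)): at (4,3), heading right
step 2 (strafe(right, 2)): at (4,1), heading right
step 3 (turn(left)): at (4,1), heading up
step 4 (move(4)): at (4,3), heading up
step 5 (strafe(right, 1)): at (5,3), heading up

at (5,3), heading up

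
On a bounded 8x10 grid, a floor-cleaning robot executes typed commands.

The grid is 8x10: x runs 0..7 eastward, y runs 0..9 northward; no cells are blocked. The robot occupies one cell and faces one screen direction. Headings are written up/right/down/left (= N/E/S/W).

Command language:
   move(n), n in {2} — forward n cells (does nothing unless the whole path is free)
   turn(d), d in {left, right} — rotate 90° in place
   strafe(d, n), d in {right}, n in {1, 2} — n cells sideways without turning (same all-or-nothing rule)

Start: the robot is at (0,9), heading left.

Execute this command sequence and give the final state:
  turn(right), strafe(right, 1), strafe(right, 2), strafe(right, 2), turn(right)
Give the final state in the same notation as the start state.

at (5,9), heading right

t0: at (0,9), heading left
step 1 (turn(right)): at (0,9), heading up
step 2 (strafe(right, 1)): at (1,9), heading up
step 3 (strafe(right, 2)): at (3,9), heading up
step 4 (strafe(right, 2)): at (5,9), heading up
step 5 (turn(right)): at (5,9), heading right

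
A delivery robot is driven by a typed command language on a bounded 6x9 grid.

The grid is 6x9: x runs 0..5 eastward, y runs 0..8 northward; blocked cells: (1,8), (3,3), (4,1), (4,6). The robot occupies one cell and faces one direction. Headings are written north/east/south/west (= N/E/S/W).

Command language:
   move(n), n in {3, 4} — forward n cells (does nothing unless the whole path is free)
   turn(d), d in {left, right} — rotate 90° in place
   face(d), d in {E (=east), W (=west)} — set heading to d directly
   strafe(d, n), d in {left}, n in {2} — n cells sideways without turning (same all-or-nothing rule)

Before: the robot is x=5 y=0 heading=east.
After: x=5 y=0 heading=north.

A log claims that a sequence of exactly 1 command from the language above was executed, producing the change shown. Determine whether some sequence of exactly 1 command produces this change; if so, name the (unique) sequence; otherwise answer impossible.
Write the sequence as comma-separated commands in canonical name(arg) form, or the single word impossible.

turn(left)

key: parked at (5,0) the whole time — nothing moves the robot
begin: x=5 y=0 heading=east
[1] after turn(left): x=5 y=0 heading=north
all 7 alternatives checked — unique.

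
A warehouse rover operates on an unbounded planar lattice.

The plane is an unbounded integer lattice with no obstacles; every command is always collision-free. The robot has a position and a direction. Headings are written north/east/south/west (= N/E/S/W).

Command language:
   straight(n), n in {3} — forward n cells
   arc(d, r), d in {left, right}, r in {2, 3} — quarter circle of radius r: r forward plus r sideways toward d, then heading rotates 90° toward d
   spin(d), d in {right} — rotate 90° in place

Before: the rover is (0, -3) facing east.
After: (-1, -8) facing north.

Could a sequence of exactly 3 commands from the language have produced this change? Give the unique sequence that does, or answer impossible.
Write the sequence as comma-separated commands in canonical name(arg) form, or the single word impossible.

arc(right, 2), arc(right, 3), spin(right)

key: running spin(right) before arc(right, 2) would end elsewhere — order is forced
initial: (0, -3) facing east
[1] after arc(right, 2): (2, -5) facing south
[2] after arc(right, 3): (-1, -8) facing west
[3] after spin(right): (-1, -8) facing north
all 216 alternatives checked — unique.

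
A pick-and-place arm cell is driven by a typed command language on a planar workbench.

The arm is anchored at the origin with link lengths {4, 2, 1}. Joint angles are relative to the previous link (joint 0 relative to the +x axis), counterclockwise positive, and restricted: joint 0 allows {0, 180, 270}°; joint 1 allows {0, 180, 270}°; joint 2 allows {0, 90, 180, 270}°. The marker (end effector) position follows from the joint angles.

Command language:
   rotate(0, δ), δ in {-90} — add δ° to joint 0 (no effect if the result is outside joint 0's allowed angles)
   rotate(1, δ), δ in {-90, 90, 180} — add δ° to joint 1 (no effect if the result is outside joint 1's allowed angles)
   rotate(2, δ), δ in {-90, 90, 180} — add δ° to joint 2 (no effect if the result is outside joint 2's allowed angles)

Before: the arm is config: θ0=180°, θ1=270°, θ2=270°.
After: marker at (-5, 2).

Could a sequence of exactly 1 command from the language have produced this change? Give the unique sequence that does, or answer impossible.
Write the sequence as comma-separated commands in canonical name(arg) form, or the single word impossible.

rotate(2, 180)

t0: config: θ0=180°, θ1=270°, θ2=270°
[1] after rotate(2, 180): config: θ0=180°, θ1=270°, θ2=90°
all 7 alternatives checked — unique.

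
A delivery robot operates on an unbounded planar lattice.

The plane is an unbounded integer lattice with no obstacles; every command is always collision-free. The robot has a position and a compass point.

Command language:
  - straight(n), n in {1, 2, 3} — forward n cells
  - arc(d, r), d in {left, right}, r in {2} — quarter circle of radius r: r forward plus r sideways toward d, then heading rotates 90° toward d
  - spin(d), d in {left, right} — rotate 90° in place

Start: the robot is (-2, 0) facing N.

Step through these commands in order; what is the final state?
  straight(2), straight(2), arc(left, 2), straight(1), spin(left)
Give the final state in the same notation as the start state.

from: (-2, 0) facing N
step 1 (straight(2)): (-2, 2) facing N
step 2 (straight(2)): (-2, 4) facing N
step 3 (arc(left, 2)): (-4, 6) facing W
step 4 (straight(1)): (-5, 6) facing W
step 5 (spin(left)): (-5, 6) facing S

(-5, 6) facing S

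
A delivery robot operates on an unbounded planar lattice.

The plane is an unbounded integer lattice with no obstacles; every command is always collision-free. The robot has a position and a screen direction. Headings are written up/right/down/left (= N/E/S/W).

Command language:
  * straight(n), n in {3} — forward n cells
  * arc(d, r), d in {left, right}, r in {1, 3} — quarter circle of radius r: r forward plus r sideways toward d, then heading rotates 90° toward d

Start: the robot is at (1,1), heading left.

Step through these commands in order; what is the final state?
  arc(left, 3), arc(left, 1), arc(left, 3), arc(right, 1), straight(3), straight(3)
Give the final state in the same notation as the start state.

at (9,1), heading right

t0: at (1,1), heading left
[1] after arc(left, 3): at (-2,-2), heading down
[2] after arc(left, 1): at (-1,-3), heading right
[3] after arc(left, 3): at (2,0), heading up
[4] after arc(right, 1): at (3,1), heading right
[5] after straight(3): at (6,1), heading right
[6] after straight(3): at (9,1), heading right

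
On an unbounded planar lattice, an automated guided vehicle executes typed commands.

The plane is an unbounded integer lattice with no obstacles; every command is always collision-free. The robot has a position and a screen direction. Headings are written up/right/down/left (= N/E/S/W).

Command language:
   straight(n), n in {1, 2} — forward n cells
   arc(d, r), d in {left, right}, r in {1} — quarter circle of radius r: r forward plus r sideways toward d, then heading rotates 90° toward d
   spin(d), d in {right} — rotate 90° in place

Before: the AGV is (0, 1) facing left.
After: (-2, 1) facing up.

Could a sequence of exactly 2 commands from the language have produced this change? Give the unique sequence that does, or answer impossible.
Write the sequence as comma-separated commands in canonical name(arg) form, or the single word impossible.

key: position moved to (-2,1) AND the heading swung to N — translation plus rotation needed
start: (0, 1) facing left
t=1 straight(2) ⇒ (-2, 1) facing left
t=2 spin(right) ⇒ (-2, 1) facing up
uniquely the one of 25 2-step routes that fits.

straight(2), spin(right)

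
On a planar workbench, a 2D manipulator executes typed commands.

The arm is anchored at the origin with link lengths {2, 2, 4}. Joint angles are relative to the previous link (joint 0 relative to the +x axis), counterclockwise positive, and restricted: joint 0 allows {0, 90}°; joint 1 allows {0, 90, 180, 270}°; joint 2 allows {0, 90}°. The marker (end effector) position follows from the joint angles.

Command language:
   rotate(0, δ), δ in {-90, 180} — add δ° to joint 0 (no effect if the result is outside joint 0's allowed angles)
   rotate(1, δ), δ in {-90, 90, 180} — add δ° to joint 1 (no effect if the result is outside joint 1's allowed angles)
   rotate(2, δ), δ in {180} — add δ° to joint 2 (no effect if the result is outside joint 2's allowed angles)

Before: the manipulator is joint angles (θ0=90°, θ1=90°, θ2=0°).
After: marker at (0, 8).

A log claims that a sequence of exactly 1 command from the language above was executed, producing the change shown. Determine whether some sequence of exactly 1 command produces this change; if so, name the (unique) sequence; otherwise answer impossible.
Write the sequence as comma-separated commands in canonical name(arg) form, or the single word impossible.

from: joint angles (θ0=90°, θ1=90°, θ2=0°)
[1] after rotate(1, -90): joint angles (θ0=90°, θ1=0°, θ2=0°)
all 6 alternatives checked — unique.

rotate(1, -90)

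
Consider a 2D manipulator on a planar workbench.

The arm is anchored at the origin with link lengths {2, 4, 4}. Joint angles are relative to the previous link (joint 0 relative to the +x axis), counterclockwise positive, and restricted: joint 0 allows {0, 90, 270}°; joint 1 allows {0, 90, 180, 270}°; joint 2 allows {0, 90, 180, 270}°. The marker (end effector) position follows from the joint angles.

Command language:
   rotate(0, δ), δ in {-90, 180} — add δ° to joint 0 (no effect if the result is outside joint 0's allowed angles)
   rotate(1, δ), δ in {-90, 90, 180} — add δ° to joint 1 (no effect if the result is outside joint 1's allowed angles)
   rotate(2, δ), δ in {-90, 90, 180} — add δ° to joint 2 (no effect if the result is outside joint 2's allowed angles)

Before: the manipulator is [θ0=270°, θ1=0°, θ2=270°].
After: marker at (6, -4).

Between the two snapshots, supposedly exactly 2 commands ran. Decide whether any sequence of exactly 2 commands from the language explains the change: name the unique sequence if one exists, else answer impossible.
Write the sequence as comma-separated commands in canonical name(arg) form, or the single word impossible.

rotate(0, 180), rotate(0, -90)

key: running rotate(0, -90) before rotate(0, 180) would end elsewhere — order is forced
t0: [θ0=270°, θ1=0°, θ2=270°]
step 1 (rotate(0, 180)): [θ0=90°, θ1=0°, θ2=270°]
step 2 (rotate(0, -90)): [θ0=0°, θ1=0°, θ2=270°]
no rival 2-sequence matches.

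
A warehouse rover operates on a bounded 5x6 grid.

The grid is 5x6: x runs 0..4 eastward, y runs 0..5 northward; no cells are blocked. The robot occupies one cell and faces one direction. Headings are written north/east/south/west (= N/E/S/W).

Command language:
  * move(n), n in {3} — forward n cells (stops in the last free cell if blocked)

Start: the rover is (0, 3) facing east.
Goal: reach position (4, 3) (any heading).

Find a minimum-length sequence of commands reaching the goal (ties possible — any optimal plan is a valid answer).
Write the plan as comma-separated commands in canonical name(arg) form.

move(3), move(3)

t0: (0, 3) facing east
step 1 (move(3)): (3, 3) facing east
step 2 (move(3)): (4, 3) facing east
shorter routes all fall short; 2 is best.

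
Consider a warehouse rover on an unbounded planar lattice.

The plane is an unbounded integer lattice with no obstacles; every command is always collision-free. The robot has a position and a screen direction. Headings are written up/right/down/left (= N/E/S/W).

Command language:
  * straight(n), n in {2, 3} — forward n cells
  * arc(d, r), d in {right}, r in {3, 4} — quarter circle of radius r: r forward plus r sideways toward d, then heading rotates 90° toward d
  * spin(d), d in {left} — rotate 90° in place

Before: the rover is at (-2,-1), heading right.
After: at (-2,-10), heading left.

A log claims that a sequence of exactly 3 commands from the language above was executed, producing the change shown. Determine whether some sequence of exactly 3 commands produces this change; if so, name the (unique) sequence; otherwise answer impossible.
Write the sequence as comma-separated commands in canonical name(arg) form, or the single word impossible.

key: position moved to (-2,-10) AND the heading swung to W — translation plus rotation needed
from: at (-2,-1), heading right
step 1 (arc(right, 3)): at (1,-4), heading down
step 2 (straight(3)): at (1,-7), heading down
step 3 (arc(right, 3)): at (-2,-10), heading left
no rival 3-sequence matches.

arc(right, 3), straight(3), arc(right, 3)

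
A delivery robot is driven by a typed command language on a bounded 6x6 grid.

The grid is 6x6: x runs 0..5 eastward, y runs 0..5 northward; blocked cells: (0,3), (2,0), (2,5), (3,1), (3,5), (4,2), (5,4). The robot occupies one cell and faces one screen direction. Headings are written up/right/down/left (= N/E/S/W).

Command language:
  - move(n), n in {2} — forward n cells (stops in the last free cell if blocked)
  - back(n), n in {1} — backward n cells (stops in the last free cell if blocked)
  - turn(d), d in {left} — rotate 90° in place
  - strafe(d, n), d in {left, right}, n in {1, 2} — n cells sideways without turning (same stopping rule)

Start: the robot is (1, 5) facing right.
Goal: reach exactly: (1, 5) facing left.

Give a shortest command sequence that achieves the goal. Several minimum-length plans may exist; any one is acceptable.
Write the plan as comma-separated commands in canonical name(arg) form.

turn(left), turn(left)

t0: (1, 5) facing right
t=1 turn(left) ⇒ (1, 5) facing up
t=2 turn(left) ⇒ (1, 5) facing left
no 1-step plan works, so 2 is optimal.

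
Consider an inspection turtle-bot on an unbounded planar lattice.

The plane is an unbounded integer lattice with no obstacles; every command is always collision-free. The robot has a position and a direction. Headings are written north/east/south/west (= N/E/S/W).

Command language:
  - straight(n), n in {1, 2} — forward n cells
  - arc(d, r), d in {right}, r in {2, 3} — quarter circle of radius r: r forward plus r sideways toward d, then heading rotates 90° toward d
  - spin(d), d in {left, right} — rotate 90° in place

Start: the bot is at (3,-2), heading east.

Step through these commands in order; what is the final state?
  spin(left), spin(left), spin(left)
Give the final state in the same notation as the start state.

start: at (3,-2), heading east
1. spin(left) → at (3,-2), heading north
2. spin(left) → at (3,-2), heading west
3. spin(left) → at (3,-2), heading south

at (3,-2), heading south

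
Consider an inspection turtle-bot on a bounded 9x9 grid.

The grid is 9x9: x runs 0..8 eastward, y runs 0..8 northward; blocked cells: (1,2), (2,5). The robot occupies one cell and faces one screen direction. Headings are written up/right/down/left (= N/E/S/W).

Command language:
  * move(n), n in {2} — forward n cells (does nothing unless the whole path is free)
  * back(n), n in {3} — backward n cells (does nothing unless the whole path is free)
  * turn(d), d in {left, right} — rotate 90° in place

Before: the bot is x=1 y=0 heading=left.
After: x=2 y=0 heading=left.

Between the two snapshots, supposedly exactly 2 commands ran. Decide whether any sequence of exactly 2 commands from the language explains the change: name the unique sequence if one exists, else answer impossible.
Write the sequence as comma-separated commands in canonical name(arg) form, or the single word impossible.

key: running move(2) before back(3) would end elsewhere — order is forced
begin: x=1 y=0 heading=left
t=1 back(3) ⇒ x=4 y=0 heading=left
t=2 move(2) ⇒ x=2 y=0 heading=left
no other 2-command option fits: unique.

back(3), move(2)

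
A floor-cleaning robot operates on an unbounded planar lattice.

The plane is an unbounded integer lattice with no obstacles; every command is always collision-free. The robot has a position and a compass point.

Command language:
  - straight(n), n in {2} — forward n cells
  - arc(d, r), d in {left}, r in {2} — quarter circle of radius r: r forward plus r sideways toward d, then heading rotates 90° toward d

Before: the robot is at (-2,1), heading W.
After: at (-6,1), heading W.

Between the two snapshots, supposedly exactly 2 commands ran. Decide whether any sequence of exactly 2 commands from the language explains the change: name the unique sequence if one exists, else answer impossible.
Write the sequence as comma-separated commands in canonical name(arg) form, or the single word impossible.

straight(2), straight(2)

key: still facing W at the end — nothing in the sequence rotates
t0: at (-2,1), heading W
step 1 (straight(2)): at (-4,1), heading W
step 2 (straight(2)): at (-6,1), heading W
no other 2-command option fits: unique.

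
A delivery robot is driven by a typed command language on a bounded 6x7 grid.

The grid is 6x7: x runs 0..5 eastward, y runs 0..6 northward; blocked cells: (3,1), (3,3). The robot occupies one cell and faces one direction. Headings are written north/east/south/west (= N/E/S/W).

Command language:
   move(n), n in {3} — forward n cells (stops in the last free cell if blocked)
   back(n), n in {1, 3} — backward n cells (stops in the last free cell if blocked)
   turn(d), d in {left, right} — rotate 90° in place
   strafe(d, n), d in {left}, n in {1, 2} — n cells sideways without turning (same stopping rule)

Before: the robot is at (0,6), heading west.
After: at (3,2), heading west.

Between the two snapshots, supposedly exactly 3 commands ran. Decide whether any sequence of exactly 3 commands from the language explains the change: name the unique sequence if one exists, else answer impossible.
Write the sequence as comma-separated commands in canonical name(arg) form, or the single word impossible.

strafe(left, 2), strafe(left, 2), back(3)

key: order matters: swapping strafe(left, 2) and back(3) lands elsewhere
start: at (0,6), heading west
step 1 (strafe(left, 2)): at (0,4), heading west
step 2 (strafe(left, 2)): at (0,2), heading west
step 3 (back(3)): at (3,2), heading west
uniquely the one of 343 3-step routes that fits.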